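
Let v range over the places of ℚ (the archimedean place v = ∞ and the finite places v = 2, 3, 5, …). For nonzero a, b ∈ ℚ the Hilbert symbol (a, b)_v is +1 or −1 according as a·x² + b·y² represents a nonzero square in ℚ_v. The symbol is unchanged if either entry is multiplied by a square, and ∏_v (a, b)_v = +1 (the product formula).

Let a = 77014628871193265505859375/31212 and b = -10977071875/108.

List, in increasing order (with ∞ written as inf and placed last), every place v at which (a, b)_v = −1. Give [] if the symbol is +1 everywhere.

[5, 19]

Mod squares: a ≡ 165, b ≡ -21945. Check v ∈ {∞, 2, 3, 5, 7, 11, 17, 19}.
v=∞: 165 > 0 and -21945 < 0  ⇒  (a,b)_∞ = +1.
v=11: a=11^5·(≡9), b=11^1·(≡7) mod 11; (9|11)=+1, (7|11)=-1; (−1)^{5·1·5}·(+1)^1·(-1)^5 = +1.
v=7: a=7^14·(≡1), b=7^5·(≡1) mod 7; (1|7)=+1, (1|7)=+1; (−1)^{14·5·3}·(+1)^5·(+1)^14 = +1.
v=5: a=5^9·(≡2), b=5^5·(≡4) mod 5; (2|5)=-1, (4|5)=+1; (−1)^{9·5·2}·(-1)^5·(+1)^9 = -1.
v=2: v_2(a)=-2, v_2(b)=-2; units ≡ 5, 7 (mod 8); ε·ε+αω+βω = 0·1+-2·0+-2·1 ≡ 0  ⇒  (a,b)_2 = +1.
v=19: a=19^2·(≡15), b=19^1·(≡1) mod 19; (15|19)=-1, (1|19)=+1; (−1)^{2·1·9}·(-1)^1·(+1)^2 = -1.
v=17: a=17^-2·(≡11), b=17^0·(≡2) mod 17; (11|17)=-1, (2|17)=+1; (−1)^{-2·0·8}·(-1)^0·(+1)^-2 = +1.
v=3: a=3^-3·(≡1), b=3^-3·(≡2) mod 3; (1|3)=+1, (2|3)=-1; (−1)^{-3·-3·1}·(+1)^-3·(-1)^-3 = +1.
(165, -21945 / ℚ) ramifies at {5, 19}: a division algebra.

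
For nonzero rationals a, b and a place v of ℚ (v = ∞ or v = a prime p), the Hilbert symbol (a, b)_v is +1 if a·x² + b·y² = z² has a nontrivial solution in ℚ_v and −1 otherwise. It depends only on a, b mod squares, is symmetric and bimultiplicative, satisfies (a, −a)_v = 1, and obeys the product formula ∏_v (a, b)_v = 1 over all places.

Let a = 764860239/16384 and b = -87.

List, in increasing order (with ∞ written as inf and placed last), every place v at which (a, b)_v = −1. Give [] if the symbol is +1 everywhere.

[23, 29]

Mod squares: a ≡ 8671, b ≡ -87. Check v ∈ {∞, 2, 3, 11, 13, 23, 29}.
v=13: a=13^1·(≡4), b=13^0·(≡4) mod 13; (4|13)=+1, (4|13)=+1; (−1)^{1·0·6}·(+1)^0·(+1)^1 = +1.
v=23: a=23^1·(≡16), b=23^0·(≡5) mod 23; (16|23)=+1, (5|23)=-1; (−1)^{1·0·11}·(+1)^0·(-1)^1 = -1.
v=2: v_2(a)=-14, v_2(b)=0; units ≡ 7, 1 (mod 8); ε·ε+αω+βω = 1·0+-14·0+0·0 ≡ 0  ⇒  (a,b)_2 = +1.
v=29: a=29^1·(≡23), b=29^1·(≡26) mod 29; (23|29)=+1, (26|29)=-1; (−1)^{1·1·14}·(+1)^1·(-1)^1 = -1.
v=11: a=11^2·(≡4), b=11^0·(≡1) mod 11; (4|11)=+1, (1|11)=+1; (−1)^{2·0·5}·(+1)^0·(+1)^2 = +1.
v=3: a=3^6·(≡1), b=3^1·(≡1) mod 3; (1|3)=+1, (1|3)=+1; (−1)^{6·1·1}·(+1)^1·(+1)^6 = +1.
v=∞: 8671 > 0 and -87 < 0  ⇒  (a,b)_∞ = +1.
Ram(8671, -87) = {23, 29}; no ℚ_23-point on the conic.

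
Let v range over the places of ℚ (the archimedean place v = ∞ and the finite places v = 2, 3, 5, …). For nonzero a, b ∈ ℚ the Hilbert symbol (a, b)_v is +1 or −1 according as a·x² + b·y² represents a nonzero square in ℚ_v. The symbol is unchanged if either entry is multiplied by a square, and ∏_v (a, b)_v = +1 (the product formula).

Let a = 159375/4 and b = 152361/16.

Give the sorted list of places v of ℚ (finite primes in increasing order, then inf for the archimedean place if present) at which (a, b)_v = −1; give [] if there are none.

(a, b) ≡ (255, 209) mod (ℚ^×)²; places V = {2, 3, 5, 11, 17, 19, ∞}.
(a,b)_5: α=5, u≡4; β=0, v≡1 (mod 5); (4|5)=+1, (1|5)=+1; sign (−1)^0·+1^0·+1^5 = +1.
(a,b)_3: α=1, u≡1; β=6, v≡2 (mod 3); (1|3)=+1, (2|3)=-1; sign (−1)^0·+1^6·-1^1 = -1.
(a,b)_2: α=-2, β=-4; u≡7, v≡1 (mod 8); ε(u)ε(v)=1·0, αω(v)=-2·0, βω(u)=-4·0; sum ≡ 0  ⇒  +1.
(a,b)_11: α=0, u≡10; β=1, v≡7 (mod 11); (10|11)=-1, (7|11)=-1; sign (−1)^0·-1^1·-1^0 = -1.
(a,b)_19: α=0, u≡15; β=1, v≡6 (mod 19); (15|19)=-1, (6|19)=+1; sign (−1)^0·-1^1·+1^0 = -1.
(a,b)_17: α=1, u≡2; β=0, v≡10 (mod 17); (2|17)=+1, (10|17)=-1; sign (−1)^0·+1^0·-1^1 = -1.
(a,b)_∞: sgn(255)=+, sgn(209)=+, so +1.
Ram(255, 209) = {3, 11, 17, 19}; no ℚ_3-point on the conic.

[3, 11, 17, 19]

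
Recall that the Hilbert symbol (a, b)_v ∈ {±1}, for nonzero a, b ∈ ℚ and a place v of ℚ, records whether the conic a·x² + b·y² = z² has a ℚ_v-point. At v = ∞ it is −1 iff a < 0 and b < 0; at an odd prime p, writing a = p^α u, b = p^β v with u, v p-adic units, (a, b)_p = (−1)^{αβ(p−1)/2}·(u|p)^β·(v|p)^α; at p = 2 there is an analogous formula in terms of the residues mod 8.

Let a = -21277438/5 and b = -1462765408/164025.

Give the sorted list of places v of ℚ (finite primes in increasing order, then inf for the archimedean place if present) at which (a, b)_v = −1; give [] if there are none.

(a, b) ≡ (-1190, -598) mod (ℚ^×)²; places V = {2, 3, 5, 7, 13, 17, 23, ∞}.
(a,b)_5: α=-1, u≡2; β=-2, v≡2 (mod 5); (2|5)=-1, (2|5)=-1; sign (−1)^0·-1^-2·-1^-1 = -1.
(a,b)_23: α=2, u≡1; β=3, v≡17 (mod 23); (1|23)=+1, (17|23)=-1; sign (−1)^0·+1^3·-1^2 = +1.
(a,b)_13: α=2, u≡11; β=1, v≡11 (mod 13); (11|13)=-1, (11|13)=-1; sign (−1)^0·-1^1·-1^2 = -1.
(a,b)_7: α=1, u≡5; β=0, v≡1 (mod 7); (5|7)=-1, (1|7)=+1; sign (−1)^0·-1^0·+1^1 = +1.
(a,b)_∞: sgn(-1190)=−, sgn(-598)=−, so -1.
(a,b)_3: α=0, u≡1; β=-8, v≡2 (mod 3); (1|3)=+1, (2|3)=-1; sign (−1)^0·+1^-8·-1^0 = +1.
(a,b)_2: α=1, β=5; u≡5, v≡5 (mod 8); ε(u)ε(v)=0·0, αω(v)=1·1, βω(u)=5·1; sum ≡ 0  ⇒  +1.
(a,b)_17: α=1, u≡9; β=2, v≡12 (mod 17); (9|17)=+1, (12|17)=-1; sign (−1)^0·+1^2·-1^1 = -1.
|Ram(-1190, -598)| = 4, even; anisotropic at {5, 13, 17, ∞}.

[5, 13, 17, inf]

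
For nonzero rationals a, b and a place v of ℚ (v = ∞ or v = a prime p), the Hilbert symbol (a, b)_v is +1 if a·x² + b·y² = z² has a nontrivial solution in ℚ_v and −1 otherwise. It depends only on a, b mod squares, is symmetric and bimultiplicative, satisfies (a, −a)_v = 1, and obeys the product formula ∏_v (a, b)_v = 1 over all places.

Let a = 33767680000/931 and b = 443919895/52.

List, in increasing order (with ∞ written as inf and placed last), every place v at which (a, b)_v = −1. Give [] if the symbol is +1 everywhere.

(a, b) ≡ (1002478, 55315) mod (ℚ^×)²; places V = {2, 5, 7, 13, 17, 19, 23, 31, 37, ∞}.
(a,b)_17: α=0, u≡10; β=2, v≡3 (mod 17); (10|17)=-1, (3|17)=-1; sign (−1)^0·-1^2·-1^0 = +1.
(a,b)_∞: sgn(1002478)=+, sgn(55315)=+, so +1.
(a,b)_23: α=1, u≡1; β=1, v≡4 (mod 23); (1|23)=+1, (4|23)=+1; sign (−1)^1·+1^1·+1^1 = -1.
(a,b)_31: α=1, u≡16; β=0, v≡26 (mod 31); (16|31)=+1, (26|31)=-1; sign (−1)^0·+1^0·-1^1 = -1.
(a,b)_13: α=0, u≡10; β=-1, v≡4 (mod 13); (10|13)=+1, (4|13)=+1; sign (−1)^0·+1^-1·+1^0 = +1.
(a,b)_19: α=-1, u≡10; β=2, v≡16 (mod 19); (10|19)=-1, (16|19)=+1; sign (−1)^0·-1^2·+1^-1 = +1.
(a,b)_37: α=1, u≡12; β=1, v≡2 (mod 37); (12|37)=+1, (2|37)=-1; sign (−1)^0·+1^1·-1^1 = -1.
(a,b)_7: α=-2, u≡1; β=0, v≡2 (mod 7); (1|7)=+1, (2|7)=+1; sign (−1)^0·+1^0·+1^-2 = +1.
(a,b)_5: α=4, u≡3; β=1, v≡2 (mod 5); (3|5)=-1, (2|5)=-1; sign (−1)^0·-1^1·-1^4 = -1.
(a,b)_2: α=11, β=-2; u≡7, v≡3 (mod 8); ε(u)ε(v)=1·1, αω(v)=11·1, βω(u)=-2·0; sum ≡ 0  ⇒  +1.
Ram(1002478, 55315) = {5, 23, 31, 37}; no ℚ_5-point on the conic.

[5, 23, 31, 37]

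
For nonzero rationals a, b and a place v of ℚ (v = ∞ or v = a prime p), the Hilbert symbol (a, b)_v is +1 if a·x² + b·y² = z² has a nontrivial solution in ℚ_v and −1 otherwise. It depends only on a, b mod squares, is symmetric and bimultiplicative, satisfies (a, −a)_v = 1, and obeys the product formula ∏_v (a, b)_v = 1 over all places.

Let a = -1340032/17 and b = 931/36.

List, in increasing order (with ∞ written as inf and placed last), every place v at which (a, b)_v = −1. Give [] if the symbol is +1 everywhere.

[19, 29]

Mod squares: a ≡ -986, b ≡ 19. Check v ∈ {∞, 2, 3, 7, 17, 19, 29}.
v=19: a=19^2·(≡13), b=19^1·(≡4) mod 19; (13|19)=-1, (4|19)=+1; (−1)^{2·1·9}·(-1)^1·(+1)^2 = -1.
v=17: a=17^-1·(≡10), b=17^0·(≡15) mod 17; (10|17)=-1, (15|17)=+1; (−1)^{-1·0·8}·(-1)^0·(+1)^-1 = +1.
v=7: a=7^0·(≡2), b=7^2·(≡5) mod 7; (2|7)=+1, (5|7)=-1; (−1)^{0·2·3}·(+1)^2·(-1)^0 = +1.
v=∞: -986 < 0 and 19 > 0  ⇒  (a,b)_∞ = +1.
v=3: a=3^0·(≡1), b=3^-2·(≡1) mod 3; (1|3)=+1, (1|3)=+1; (−1)^{0·-2·1}·(+1)^-2·(+1)^0 = +1.
v=29: a=29^1·(≡13), b=29^0·(≡17) mod 29; (13|29)=+1, (17|29)=-1; (−1)^{1·0·14}·(+1)^0·(-1)^1 = -1.
v=2: v_2(a)=7, v_2(b)=-2; units ≡ 3, 3 (mod 8); ε·ε+αω+βω = 1·1+7·1+-2·1 ≡ 0  ⇒  (a,b)_2 = +1.
Ram(-986, 19) = {19, 29}; no ℚ_19-point on the conic.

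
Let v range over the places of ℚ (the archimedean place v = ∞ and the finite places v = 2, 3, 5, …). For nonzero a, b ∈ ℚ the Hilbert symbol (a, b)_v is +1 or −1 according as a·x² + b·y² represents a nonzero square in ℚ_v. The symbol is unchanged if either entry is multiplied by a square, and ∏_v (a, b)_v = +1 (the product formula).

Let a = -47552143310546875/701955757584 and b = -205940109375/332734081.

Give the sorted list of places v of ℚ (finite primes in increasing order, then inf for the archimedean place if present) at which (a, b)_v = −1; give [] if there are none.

Mod squares: a ≡ -91, b ≡ -247. Check v ∈ {∞, 2, 3, 5, 7, 11, 13, 17, 19, 29, 37}.
v=29: a=29^0·(≡28), b=29^-2·(≡14) mod 29; (28|29)=+1, (14|29)=-1; (−1)^{0·-2·14}·(+1)^-2·(-1)^0 = +1.
v=5: a=5^12·(≡4), b=5^6·(≡3) mod 5; (4|5)=+1, (3|5)=-1; (−1)^{12·6·2}·(+1)^6·(-1)^12 = +1.
v=37: a=37^-4·(≡15), b=37^-2·(≡28) mod 37; (15|37)=-1, (28|37)=+1; (−1)^{-4·-2·18}·(-1)^-2·(+1)^-4 = +1.
v=3: a=3^-4·(≡2), b=3^2·(≡2) mod 3; (2|3)=-1, (2|3)=-1; (−1)^{-4·2·1}·(-1)^2·(-1)^-4 = +1.
v=17: a=17^-2·(≡10), b=17^-2·(≡9) mod 17; (10|17)=-1, (9|17)=+1; (−1)^{-2·-2·8}·(-1)^-2·(+1)^-2 = +1.
v=19: a=19^2·(≡17), b=19^1·(≡17) mod 19; (17|19)=+1, (17|19)=+1; (−1)^{2·1·9}·(+1)^1·(+1)^2 = +1.
v=11: a=11^2·(≡6), b=11^2·(≡7) mod 11; (6|11)=-1, (7|11)=-1; (−1)^{2·2·5}·(-1)^2·(-1)^2 = +1.
v=∞: -91 < 0 and -247 < 0  ⇒  (a,b)_∞ = -1.
v=7: a=7^3·(≡2), b=7^2·(≡6) mod 7; (2|7)=+1, (6|7)=-1; (−1)^{3·2·3}·(+1)^2·(-1)^3 = -1.
v=13: a=13^1·(≡7), b=13^1·(≡7) mod 13; (7|13)=-1, (7|13)=-1; (−1)^{1·1·6}·(-1)^1·(-1)^1 = +1.
v=2: v_2(a)=-4, v_2(b)=0; units ≡ 5, 1 (mod 8); ε·ε+αω+βω = 0·0+-4·0+0·1 ≡ 0  ⇒  (a,b)_2 = +1.
Ram(-91, -247) = {7, ∞}; no ℚ_7-point on the conic.

[7, inf]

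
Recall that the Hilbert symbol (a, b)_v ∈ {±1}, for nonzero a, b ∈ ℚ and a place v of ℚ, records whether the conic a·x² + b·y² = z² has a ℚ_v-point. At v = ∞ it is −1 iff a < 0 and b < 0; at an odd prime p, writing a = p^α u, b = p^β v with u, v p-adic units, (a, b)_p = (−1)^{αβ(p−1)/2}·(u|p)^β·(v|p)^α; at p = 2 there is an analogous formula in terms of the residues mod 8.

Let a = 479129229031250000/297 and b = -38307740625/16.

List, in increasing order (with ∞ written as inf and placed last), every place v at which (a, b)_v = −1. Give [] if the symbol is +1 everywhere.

(a, b) ≡ (165, -385) mod (ℚ^×)²; places V = {2, 3, 5, 7, 11, 19, ∞}.
(a,b)_5: α=9, u≡2; β=5, v≡3 (mod 5); (2|5)=-1, (3|5)=-1; sign (−1)^0·-1^5·-1^9 = +1.
(a,b)_2: α=4, β=-4; u≡5, v≡7 (mod 8); ε(u)ε(v)=0·1, αω(v)=4·0, βω(u)=-4·1; sum ≡ 0  ⇒  +1.
(a,b)_3: α=-3, u≡1; β=2, v≡2 (mod 3); (1|3)=+1, (2|3)=-1; sign (−1)^0·+1^2·-1^-3 = -1.
(a,b)_19: α=4, u≡14; β=2, v≡12 (mod 19); (14|19)=-1, (12|19)=-1; sign (−1)^0·-1^2·-1^4 = +1.
(a,b)_11: α=-1, u≡1; β=1, v≡5 (mod 11); (1|11)=+1, (5|11)=+1; sign (−1)^1·+1^1·+1^-1 = -1.
(a,b)_∞: sgn(165)=+, sgn(-385)=−, so +1.
(a,b)_7: α=6, u≡1; β=3, v≡1 (mod 7); (1|7)=+1, (1|7)=+1; sign (−1)^0·+1^3·+1^6 = +1.
(165, -385 / ℚ) ramifies at {3, 11}: a division algebra.

[3, 11]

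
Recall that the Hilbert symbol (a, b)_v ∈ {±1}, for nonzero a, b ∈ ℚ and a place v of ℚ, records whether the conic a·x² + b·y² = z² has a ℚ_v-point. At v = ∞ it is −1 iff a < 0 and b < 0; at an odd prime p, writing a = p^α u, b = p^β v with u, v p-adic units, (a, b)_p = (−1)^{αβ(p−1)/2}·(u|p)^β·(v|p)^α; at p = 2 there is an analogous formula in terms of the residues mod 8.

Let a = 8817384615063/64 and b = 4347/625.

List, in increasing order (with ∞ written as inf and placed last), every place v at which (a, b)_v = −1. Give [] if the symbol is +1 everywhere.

Mod squares: a ≡ 57674823, b ≡ 483. Check v ∈ {∞, 2, 3, 5, 7, 17, 19, 23, 29, 37, 41}.
v=41: a=41^1·(≡6), b=41^0·(≡37) mod 41; (6|41)=-1, (37|41)=+1; (−1)^{1·0·20}·(-1)^0·(+1)^1 = +1.
v=19: a=19^1·(≡1), b=19^0·(≡2) mod 19; (1|19)=+1, (2|19)=-1; (−1)^{1·0·9}·(+1)^0·(-1)^1 = -1.
v=5: a=5^0·(≡2), b=5^-4·(≡2) mod 5; (2|5)=-1, (2|5)=-1; (−1)^{0·-4·2}·(-1)^-4·(-1)^0 = +1.
v=29: a=29^1·(≡24), b=29^0·(≡27) mod 29; (24|29)=+1, (27|29)=-1; (−1)^{1·0·14}·(+1)^0·(-1)^1 = -1.
v=17: a=17^2·(≡3), b=17^0·(≡14) mod 17; (3|17)=-1, (14|17)=-1; (−1)^{2·0·8}·(-1)^0·(-1)^2 = +1.
v=37: a=37^1·(≡24), b=37^0·(≡14) mod 37; (24|37)=-1, (14|37)=-1; (−1)^{1·0·18}·(-1)^0·(-1)^1 = -1.
v=∞: 57674823 > 0 and 483 > 0  ⇒  (a,b)_∞ = +1.
v=2: v_2(a)=-6, v_2(b)=0; units ≡ 7, 3 (mod 8); ε·ε+αω+βω = 1·1+-6·1+0·0 ≡ 1  ⇒  (a,b)_2 = -1.
v=7: a=7^0·(≡3), b=7^1·(≡6) mod 7; (3|7)=-1, (6|7)=-1; (−1)^{0·1·3}·(-1)^1·(-1)^0 = -1.
v=23: a=23^3·(≡6), b=23^1·(≡7) mod 23; (6|23)=+1, (7|23)=-1; (−1)^{3·1·11}·(+1)^1·(-1)^3 = +1.
v=3: a=3^1·(≡2), b=3^3·(≡2) mod 3; (2|3)=-1, (2|3)=-1; (−1)^{1·3·1}·(-1)^3·(-1)^1 = -1.
Ram(57674823, 483) = {2, 3, 7, 19, 29, 37}; no ℚ_2-point on the conic.

[2, 3, 7, 19, 29, 37]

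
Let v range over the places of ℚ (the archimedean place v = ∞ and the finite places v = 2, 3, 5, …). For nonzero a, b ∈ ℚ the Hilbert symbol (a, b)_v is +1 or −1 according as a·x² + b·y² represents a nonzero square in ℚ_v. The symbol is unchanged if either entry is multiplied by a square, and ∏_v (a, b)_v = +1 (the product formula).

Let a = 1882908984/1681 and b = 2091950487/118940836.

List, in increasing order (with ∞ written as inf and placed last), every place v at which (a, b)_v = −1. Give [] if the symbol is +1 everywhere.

(a, b) ≡ (1628814, 23) mod (ℚ^×)²; places V = {2, 3, 7, 11, 17, 19, 23, 29, 37, 41, ∞}.
(a,b)_19: α=0, u≡6; β=-2, v≡5 (mod 19); (6|19)=+1, (5|19)=+1; sign (−1)^0·+1^-2·+1^0 = +1.
(a,b)_3: α=1, u≡1; β=2, v≡2 (mod 3); (1|3)=+1, (2|3)=-1; sign (−1)^0·+1^2·-1^1 = -1.
(a,b)_∞: sgn(1628814)=+, sgn(23)=+, so +1.
(a,b)_29: α=1, u≡1; β=0, v≡5 (mod 29); (1|29)=+1, (5|29)=+1; sign (−1)^0·+1^0·+1^1 = +1.
(a,b)_23: α=1, u≡3; β=1, v≡4 (mod 23); (3|23)=+1, (4|23)=+1; sign (−1)^1·+1^1·+1^1 = -1.
(a,b)_37: α=1, u≡14; β=0, v≡23 (mod 37); (14|37)=-1, (23|37)=-1; sign (−1)^0·-1^0·-1^1 = -1.
(a,b)_41: α=-2, u≡15; β=-2, v≡18 (mod 41); (15|41)=-1, (18|41)=+1; sign (−1)^0·-1^-2·+1^-2 = +1.
(a,b)_11: α=1, u≡4; β=2, v≡5 (mod 11); (4|11)=+1, (5|11)=+1; sign (−1)^0·+1^2·+1^1 = +1.
(a,b)_17: α=2, u≡14; β=4, v≡7 (mod 17); (14|17)=-1, (7|17)=-1; sign (−1)^0·-1^4·-1^2 = +1.
(a,b)_7: α=0, u≡5; β=-2, v≡2 (mod 7); (5|7)=-1, (2|7)=+1; sign (−1)^0·-1^-2·+1^0 = +1.
(a,b)_2: α=3, β=-2; u≡7, v≡7 (mod 8); ε(u)ε(v)=1·1, αω(v)=3·0, βω(u)=-2·0; sum ≡ 1  ⇒  -1.
|Ram(1628814, 23)| = 4, even; anisotropic at {2, 3, 23, 37}.

[2, 3, 23, 37]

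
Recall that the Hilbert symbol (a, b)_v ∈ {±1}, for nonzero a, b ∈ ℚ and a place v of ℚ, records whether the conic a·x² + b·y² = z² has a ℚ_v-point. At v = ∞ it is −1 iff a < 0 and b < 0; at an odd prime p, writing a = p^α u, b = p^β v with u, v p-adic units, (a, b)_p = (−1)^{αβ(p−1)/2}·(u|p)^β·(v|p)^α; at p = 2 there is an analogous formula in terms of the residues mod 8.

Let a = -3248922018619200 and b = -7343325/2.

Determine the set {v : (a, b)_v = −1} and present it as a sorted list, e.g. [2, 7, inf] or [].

Mod squares: a ≡ -17157, b ≡ -65274. Check v ∈ {∞, 2, 3, 5, 7, 11, 19, 23, 43}.
v=23: a=23^2·(≡12), b=23^1·(≡17) mod 23; (12|23)=+1, (17|23)=-1; (−1)^{2·1·11}·(+1)^1·(-1)^2 = +1.
v=7: a=7^1·(≡3), b=7^0·(≡2) mod 7; (3|7)=-1, (2|7)=+1; (−1)^{1·0·3}·(-1)^0·(+1)^1 = +1.
v=5: a=5^2·(≡2), b=5^2·(≡1) mod 5; (2|5)=-1, (1|5)=+1; (−1)^{2·2·2}·(-1)^2·(+1)^2 = +1.
v=∞: -17157 < 0 and -65274 < 0  ⇒  (a,b)_∞ = -1.
v=19: a=19^1·(≡5), b=19^0·(≡2) mod 19; (5|19)=+1, (2|19)=-1; (−1)^{1·0·9}·(+1)^0·(-1)^1 = -1.
v=11: a=11^2·(≡4), b=11^1·(≡2) mod 11; (4|11)=+1, (2|11)=-1; (−1)^{2·1·5}·(+1)^1·(-1)^2 = +1.
v=3: a=3^1·(≡2), b=3^3·(≡1) mod 3; (2|3)=-1, (1|3)=+1; (−1)^{1·3·1}·(-1)^3·(+1)^1 = +1.
v=43: a=43^3·(≡9), b=43^1·(≡32) mod 43; (9|43)=+1, (32|43)=-1; (−1)^{3·1·21}·(+1)^1·(-1)^3 = +1.
v=2: v_2(a)=6, v_2(b)=-1; units ≡ 3, 3 (mod 8); ε·ε+αω+βω = 1·1+6·1+-1·1 ≡ 0  ⇒  (a,b)_2 = +1.
(-17157, -65274 / ℚ) ramifies at {19, ∞}: a division algebra.

[19, inf]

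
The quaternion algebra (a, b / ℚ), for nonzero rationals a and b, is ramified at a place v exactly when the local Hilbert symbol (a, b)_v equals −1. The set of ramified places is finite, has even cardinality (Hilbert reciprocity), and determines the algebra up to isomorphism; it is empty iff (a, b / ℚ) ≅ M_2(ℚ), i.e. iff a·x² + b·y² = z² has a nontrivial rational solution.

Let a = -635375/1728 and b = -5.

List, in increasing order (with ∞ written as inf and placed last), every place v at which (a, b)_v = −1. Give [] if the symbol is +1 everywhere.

(a, b) ≡ (-76245, -5) mod (ℚ^×)²; places V = {2, 3, 5, 13, 17, 23, ∞}.
(a,b)_2: α=-6, β=0; u≡3, v≡3 (mod 8); ε(u)ε(v)=1·1, αω(v)=-6·1, βω(u)=0·1; sum ≡ 1  ⇒  -1.
(a,b)_3: α=-3, u≡1; β=0, v≡1 (mod 3); (1|3)=+1, (1|3)=+1; sign (−1)^0·+1^0·+1^-3 = +1.
(a,b)_∞: sgn(-76245)=−, sgn(-5)=−, so -1.
(a,b)_23: α=1, u≡7; β=0, v≡18 (mod 23); (7|23)=-1, (18|23)=+1; sign (−1)^0·-1^0·+1^1 = +1.
(a,b)_13: α=1, u≡8; β=0, v≡8 (mod 13); (8|13)=-1, (8|13)=-1; sign (−1)^0·-1^0·-1^1 = -1.
(a,b)_5: α=3, u≡4; β=1, v≡4 (mod 5); (4|5)=+1, (4|5)=+1; sign (−1)^0·+1^1·+1^3 = +1.
(a,b)_17: α=1, u≡10; β=0, v≡12 (mod 17); (10|17)=-1, (12|17)=-1; sign (−1)^0·-1^0·-1^1 = -1.
|Ram(-76245, -5)| = 4, even; anisotropic at {2, 13, 17, ∞}.

[2, 13, 17, inf]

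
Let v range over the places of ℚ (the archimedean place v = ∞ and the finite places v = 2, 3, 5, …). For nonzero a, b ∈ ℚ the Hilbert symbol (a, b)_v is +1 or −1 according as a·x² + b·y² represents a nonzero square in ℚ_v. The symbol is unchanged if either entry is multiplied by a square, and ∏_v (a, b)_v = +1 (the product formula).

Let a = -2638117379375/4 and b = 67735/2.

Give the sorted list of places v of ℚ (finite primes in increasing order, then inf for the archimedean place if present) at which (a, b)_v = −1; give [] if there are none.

Mod squares: a ≡ -23, b ≡ 135470. Check v ∈ {∞, 2, 5, 19, 23, 31}.
v=31: a=31^2·(≡28), b=31^1·(≡23) mod 31; (28|31)=+1, (23|31)=-1; (−1)^{2·1·15}·(+1)^1·(-1)^2 = +1.
v=∞: -23 < 0 and 135470 > 0  ⇒  (a,b)_∞ = +1.
v=19: a=19^2·(≡10), b=19^1·(≡6) mod 19; (10|19)=-1, (6|19)=+1; (−1)^{2·1·9}·(-1)^1·(+1)^2 = -1.
v=2: v_2(a)=-2, v_2(b)=-1; units ≡ 1, 7 (mod 8); ε·ε+αω+βω = 0·1+-2·0+-1·0 ≡ 0  ⇒  (a,b)_2 = +1.
v=5: a=5^4·(≡2), b=5^1·(≡1) mod 5; (2|5)=-1, (1|5)=+1; (−1)^{4·1·2}·(-1)^1·(+1)^4 = -1.
v=23: a=23^3·(≡11), b=23^1·(≡12) mod 23; (11|23)=-1, (12|23)=+1; (−1)^{3·1·11}·(-1)^1·(+1)^3 = +1.
(-23, 135470 / ℚ) ramifies at {5, 19}: a division algebra.

[5, 19]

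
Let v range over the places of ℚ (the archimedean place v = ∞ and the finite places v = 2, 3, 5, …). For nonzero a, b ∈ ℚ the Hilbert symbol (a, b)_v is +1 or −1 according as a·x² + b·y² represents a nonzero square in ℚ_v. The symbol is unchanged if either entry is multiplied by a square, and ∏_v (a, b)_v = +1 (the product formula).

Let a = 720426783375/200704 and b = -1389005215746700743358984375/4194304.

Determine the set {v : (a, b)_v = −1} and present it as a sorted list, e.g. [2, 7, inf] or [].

[19, 29]

(a, b) ≡ (35815, -8671) mod (ℚ^×)²; places V = {2, 3, 5, 7, 13, 19, 23, 29, ∞}.
(a,b)_7: α=-2, u≡5; β=0, v≡4 (mod 7); (5|7)=-1, (4|7)=+1; sign (−1)^0·-1^0·+1^-2 = +1.
(a,b)_3: α=2, u≡1; β=0, v≡2 (mod 3); (1|3)=+1, (2|3)=-1; sign (−1)^0·+1^0·-1^2 = +1.
(a,b)_13: α=3, u≡12; β=7, v≡9 (mod 13); (12|13)=+1, (9|13)=+1; sign (−1)^0·+1^7·+1^3 = +1.
(a,b)_23: α=2, u≡4; β=5, v≡10 (mod 23); (4|23)=+1, (10|23)=-1; sign (−1)^0·+1^5·-1^2 = +1.
(a,b)_2: α=-12, β=-22; u≡7, v≡1 (mod 8); ε(u)ε(v)=1·0, αω(v)=-12·0, βω(u)=-22·0; sum ≡ 0  ⇒  +1.
(a,b)_5: α=3, u≡3; β=8, v≡4 (mod 5); (3|5)=-1, (4|5)=+1; sign (−1)^0·-1^8·+1^3 = +1.
(a,b)_29: α=1, u≡8; β=3, v≡23 (mod 29); (8|29)=-1, (23|29)=+1; sign (−1)^0·-1^3·+1^1 = -1.
(a,b)_19: α=1, u≡6; β=2, v≡3 (mod 19); (6|19)=+1, (3|19)=-1; sign (−1)^0·+1^2·-1^1 = -1.
(a,b)_∞: sgn(35815)=+, sgn(-8671)=−, so +1.
(35815, -8671 / ℚ) ramifies at {19, 29}: a division algebra.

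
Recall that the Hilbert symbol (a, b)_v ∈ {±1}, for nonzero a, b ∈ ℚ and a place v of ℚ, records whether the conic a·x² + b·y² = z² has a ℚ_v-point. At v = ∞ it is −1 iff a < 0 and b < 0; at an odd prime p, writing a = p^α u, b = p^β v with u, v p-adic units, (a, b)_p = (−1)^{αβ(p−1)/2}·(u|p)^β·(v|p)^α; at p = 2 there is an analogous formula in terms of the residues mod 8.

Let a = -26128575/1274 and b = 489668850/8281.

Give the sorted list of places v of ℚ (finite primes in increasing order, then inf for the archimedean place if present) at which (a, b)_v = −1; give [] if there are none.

(a, b) ≡ (-335478, 34) mod (ℚ^×)²; places V = {2, 3, 5, 7, 11, 13, 17, 23, ∞}.
(a,b)_23: α=1, u≡22; β=2, v≡15 (mod 23); (22|23)=-1, (15|23)=-1; sign (−1)^0·-1^2·-1^1 = -1.
(a,b)_3: α=5, u≡2; β=2, v≡1 (mod 3); (2|3)=-1, (1|3)=+1; sign (−1)^0·-1^2·+1^5 = +1.
(a,b)_∞: sgn(-335478)=−, sgn(34)=+, so +1.
(a,b)_7: α=-2, u≡2; β=-2, v≡6 (mod 7); (2|7)=+1, (6|7)=-1; sign (−1)^0·+1^-2·-1^-2 = +1.
(a,b)_2: α=-1, β=1; u≡5, v≡1 (mod 8); ε(u)ε(v)=0·0, αω(v)=-1·0, βω(u)=1·1; sum ≡ 1  ⇒  -1.
(a,b)_13: α=-1, u≡3; β=-2, v≡6 (mod 13); (3|13)=+1, (6|13)=-1; sign (−1)^0·+1^-2·-1^-1 = -1.
(a,b)_17: α=1, u≡5; β=1, v≡16 (mod 17); (5|17)=-1, (16|17)=+1; sign (−1)^0·-1^1·+1^1 = -1.
(a,b)_5: α=2, u≡3; β=2, v≡4 (mod 5); (3|5)=-1, (4|5)=+1; sign (−1)^0·-1^2·+1^2 = +1.
(a,b)_11: α=1, u≡9; β=2, v≡3 (mod 11); (9|11)=+1, (3|11)=+1; sign (−1)^0·+1^2·+1^1 = +1.
(-335478, 34 / ℚ) ramifies at {2, 13, 17, 23}: a division algebra.

[2, 13, 17, 23]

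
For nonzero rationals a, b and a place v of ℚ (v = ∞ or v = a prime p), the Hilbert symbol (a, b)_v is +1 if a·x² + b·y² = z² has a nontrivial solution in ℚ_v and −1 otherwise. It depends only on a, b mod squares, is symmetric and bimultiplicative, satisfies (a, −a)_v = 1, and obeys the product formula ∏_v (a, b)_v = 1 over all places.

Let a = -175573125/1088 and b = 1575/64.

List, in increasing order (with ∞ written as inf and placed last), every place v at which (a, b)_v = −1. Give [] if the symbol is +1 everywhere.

(a, b) ≡ (-221, 7) mod (ℚ^×)²; places V = {2, 3, 5, 7, 13, 17, ∞}.
(a,b)_7: α=4, u≡6; β=1, v≡1 (mod 7); (6|7)=-1, (1|7)=+1; sign (−1)^0·-1^1·+1^4 = -1.
(a,b)_17: α=-1, u≡8; β=0, v≡10 (mod 17); (8|17)=+1, (10|17)=-1; sign (−1)^0·+1^0·-1^-1 = -1.
(a,b)_13: α=1, u≡4; β=0, v≡11 (mod 13); (4|13)=+1, (11|13)=-1; sign (−1)^0·+1^0·-1^1 = -1.
(a,b)_2: α=-6, β=-6; u≡3, v≡7 (mod 8); ε(u)ε(v)=1·1, αω(v)=-6·0, βω(u)=-6·1; sum ≡ 1  ⇒  -1.
(a,b)_3: α=2, u≡1; β=2, v≡1 (mod 3); (1|3)=+1, (1|3)=+1; sign (−1)^0·+1^2·+1^2 = +1.
(a,b)_∞: sgn(-221)=−, sgn(7)=+, so +1.
(a,b)_5: α=4, u≡1; β=2, v≡2 (mod 5); (1|5)=+1, (2|5)=-1; sign (−1)^0·+1^2·-1^4 = +1.
Ram(-221, 7) = {2, 7, 13, 17}; no ℚ_2-point on the conic.

[2, 7, 13, 17]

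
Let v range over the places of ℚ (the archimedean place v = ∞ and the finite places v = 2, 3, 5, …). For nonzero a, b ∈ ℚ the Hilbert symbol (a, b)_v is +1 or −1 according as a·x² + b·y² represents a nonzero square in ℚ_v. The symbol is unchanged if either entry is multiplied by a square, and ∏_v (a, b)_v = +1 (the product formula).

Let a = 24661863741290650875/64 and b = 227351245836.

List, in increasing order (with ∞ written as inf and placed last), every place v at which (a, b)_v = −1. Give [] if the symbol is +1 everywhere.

(a, b) ≡ (715, 22971) mod (ℚ^×)²; places V = {2, 3, 5, 7, 11, 13, 19, 31, ∞}.
(a,b)_11: α=3, u≡7; β=4, v≡4 (mod 11); (7|11)=-1, (4|11)=+1; sign (−1)^0·-1^4·+1^3 = +1.
(a,b)_7: α=4, u≡4; β=0, v≡1 (mod 7); (4|7)=+1, (1|7)=+1; sign (−1)^0·+1^0·+1^4 = +1.
(a,b)_5: α=3, u≡3; β=0, v≡1 (mod 5); (3|5)=-1, (1|5)=+1; sign (−1)^0·-1^0·+1^3 = +1.
(a,b)_31: α=2, u≡14; β=1, v≡7 (mod 31); (14|31)=+1, (7|31)=+1; sign (−1)^0·+1^1·+1^2 = +1.
(a,b)_13: α=3, u≡10; β=3, v≡1 (mod 13); (10|13)=+1, (1|13)=+1; sign (−1)^0·+1^3·+1^3 = +1.
(a,b)_3: α=4, u≡1; β=1, v≡1 (mod 3); (1|3)=+1, (1|3)=+1; sign (−1)^0·+1^1·+1^4 = +1.
(a,b)_∞: sgn(715)=+, sgn(22971)=+, so +1.
(a,b)_2: α=-6, β=2; u≡3, v≡3 (mod 8); ε(u)ε(v)=1·1, αω(v)=-6·1, βω(u)=2·1; sum ≡ 1  ⇒  -1.
(a,b)_19: α=2, u≡2; β=1, v≡8 (mod 19); (2|19)=-1, (8|19)=-1; sign (−1)^0·-1^1·-1^2 = -1.
(715, 22971 / ℚ) ramifies at {2, 19}: a division algebra.

[2, 19]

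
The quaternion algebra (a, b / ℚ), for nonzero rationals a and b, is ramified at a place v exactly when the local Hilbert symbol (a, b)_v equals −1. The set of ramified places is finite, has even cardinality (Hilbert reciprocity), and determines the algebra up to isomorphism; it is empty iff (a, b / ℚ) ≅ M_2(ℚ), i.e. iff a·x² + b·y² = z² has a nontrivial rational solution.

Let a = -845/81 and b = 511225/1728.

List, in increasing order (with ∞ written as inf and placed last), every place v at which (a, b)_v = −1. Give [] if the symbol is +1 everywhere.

[2, 5]

(a, b) ≡ (-5, 3) mod (ℚ^×)²; places V = {2, 3, 5, 11, 13, ∞}.
(a,b)_5: α=1, u≡1; β=2, v≡3 (mod 5); (1|5)=+1, (3|5)=-1; sign (−1)^0·+1^2·-1^1 = -1.
(a,b)_2: α=0, β=-6; u≡3, v≡3 (mod 8); ε(u)ε(v)=1·1, αω(v)=0·1, βω(u)=-6·1; sum ≡ 1  ⇒  -1.
(a,b)_∞: sgn(-5)=−, sgn(3)=+, so +1.
(a,b)_3: α=-4, u≡1; β=-3, v≡1 (mod 3); (1|3)=+1, (1|3)=+1; sign (−1)^0·+1^-3·+1^-4 = +1.
(a,b)_11: α=0, u≡6; β=2, v≡1 (mod 11); (6|11)=-1, (1|11)=+1; sign (−1)^0·-1^2·+1^0 = +1.
(a,b)_13: α=2, u≡7; β=2, v≡4 (mod 13); (7|13)=-1, (4|13)=+1; sign (−1)^0·-1^2·+1^2 = +1.
|Ram(-5, 3)| = 2, even; anisotropic at {2, 5}.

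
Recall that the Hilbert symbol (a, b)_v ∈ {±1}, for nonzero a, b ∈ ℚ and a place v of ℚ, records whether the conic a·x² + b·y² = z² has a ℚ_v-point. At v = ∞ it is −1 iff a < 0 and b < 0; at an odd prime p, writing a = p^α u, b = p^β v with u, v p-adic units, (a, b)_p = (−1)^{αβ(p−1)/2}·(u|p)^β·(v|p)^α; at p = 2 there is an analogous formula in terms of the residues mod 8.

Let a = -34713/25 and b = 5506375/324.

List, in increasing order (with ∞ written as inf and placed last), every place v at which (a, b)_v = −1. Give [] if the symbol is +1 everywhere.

(a, b) ≡ (-3857, 4495) mod (ℚ^×)²; places V = {2, 3, 5, 7, 19, 29, 31, ∞}.
(a,b)_7: α=1, u≡1; β=2, v≡2 (mod 7); (1|7)=+1, (2|7)=+1; sign (−1)^0·+1^2·+1^1 = +1.
(a,b)_29: α=1, u≡2; β=1, v≡14 (mod 29); (2|29)=-1, (14|29)=-1; sign (−1)^0·-1^1·-1^1 = +1.
(a,b)_19: α=1, u≡9; β=0, v≡4 (mod 19); (9|19)=+1, (4|19)=+1; sign (−1)^0·+1^0·+1^1 = +1.
(a,b)_2: α=0, β=-2; u≡7, v≡7 (mod 8); ε(u)ε(v)=1·1, αω(v)=0·0, βω(u)=-2·0; sum ≡ 1  ⇒  -1.
(a,b)_5: α=-2, u≡2; β=3, v≡4 (mod 5); (2|5)=-1, (4|5)=+1; sign (−1)^0·-1^3·+1^-2 = -1.
(a,b)_31: α=0, u≡4; β=1, v≡24 (mod 31); (4|31)=+1, (24|31)=-1; sign (−1)^0·+1^1·-1^0 = +1.
(a,b)_3: α=2, u≡1; β=-4, v≡1 (mod 3); (1|3)=+1, (1|3)=+1; sign (−1)^0·+1^-4·+1^2 = +1.
(a,b)_∞: sgn(-3857)=−, sgn(4495)=+, so +1.
|Ram(-3857, 4495)| = 2, even; anisotropic at {2, 5}.

[2, 5]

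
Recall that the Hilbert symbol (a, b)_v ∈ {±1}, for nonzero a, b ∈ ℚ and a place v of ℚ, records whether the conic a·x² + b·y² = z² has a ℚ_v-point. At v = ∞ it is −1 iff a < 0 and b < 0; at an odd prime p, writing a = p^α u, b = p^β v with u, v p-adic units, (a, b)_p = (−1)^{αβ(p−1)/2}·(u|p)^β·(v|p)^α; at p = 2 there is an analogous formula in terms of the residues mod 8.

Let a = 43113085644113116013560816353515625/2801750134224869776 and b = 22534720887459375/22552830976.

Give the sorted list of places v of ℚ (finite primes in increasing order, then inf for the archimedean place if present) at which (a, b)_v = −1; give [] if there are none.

Mod squares: a ≡ 112665, b ≡ 3492615. Check v ∈ {∞, 2, 3, 5, 7, 13, 17, 19, 29, 31, 37}.
v=7: a=7^9·(≡4), b=7^3·(≡6) mod 7; (4|7)=+1, (6|7)=-1; (−1)^{9·3·3}·(+1)^3·(-1)^9 = +1.
v=19: a=19^-10·(≡8), b=19^-4·(≡6) mod 19; (8|19)=-1, (6|19)=+1; (−1)^{-10·-4·9}·(-1)^-4·(+1)^-10 = +1.
v=29: a=29^3·(≡6), b=29^1·(≡3) mod 29; (6|29)=+1, (3|29)=-1; (−1)^{3·1·14}·(+1)^1·(-1)^3 = -1.
v=13: a=13^-4·(≡6), b=13^-2·(≡3) mod 13; (6|13)=-1, (3|13)=+1; (−1)^{-4·-2·6}·(-1)^-2·(+1)^-4 = +1.
v=5: a=5^9·(≡3), b=5^5·(≡2) mod 5; (3|5)=-1, (2|5)=-1; (−1)^{9·5·2}·(-1)^5·(-1)^9 = +1.
v=17: a=17^2·(≡5), b=17^2·(≡4) mod 17; (5|17)=-1, (4|17)=+1; (−1)^{2·2·8}·(-1)^2·(+1)^2 = +1.
v=3: a=3^13·(≡1), b=3^7·(≡1) mod 3; (1|3)=+1, (1|3)=+1; (−1)^{13·7·1}·(+1)^7·(+1)^13 = -1.
v=31: a=31^2·(≡15), b=31^1·(≡15) mod 31; (15|31)=-1, (15|31)=-1; (−1)^{2·1·15}·(-1)^1·(-1)^2 = -1.
v=37: a=37^3·(≡3), b=37^1·(≡15) mod 37; (3|37)=+1, (15|37)=-1; (−1)^{3·1·18}·(+1)^1·(-1)^3 = -1.
v=2: v_2(a)=-4, v_2(b)=-10; units ≡ 1, 7 (mod 8); ε·ε+αω+βω = 0·1+-4·0+-10·0 ≡ 0  ⇒  (a,b)_2 = +1.
v=∞: 112665 > 0 and 3492615 > 0  ⇒  (a,b)_∞ = +1.
Ram(112665, 3492615) = {3, 29, 31, 37}; no ℚ_3-point on the conic.

[3, 29, 31, 37]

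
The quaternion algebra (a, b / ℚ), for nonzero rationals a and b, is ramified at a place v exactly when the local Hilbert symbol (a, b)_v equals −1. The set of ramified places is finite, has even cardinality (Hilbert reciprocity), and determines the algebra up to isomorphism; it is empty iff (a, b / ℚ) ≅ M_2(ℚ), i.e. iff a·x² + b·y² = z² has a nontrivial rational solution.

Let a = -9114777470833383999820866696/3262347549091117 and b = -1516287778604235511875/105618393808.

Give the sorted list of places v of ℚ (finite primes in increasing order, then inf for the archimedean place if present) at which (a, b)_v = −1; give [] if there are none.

[7, inf]

(a, b) ≡ (-165242, -407) mod (ℚ^×)²; places V = {2, 3, 5, 7, 11, 13, 19, 29, 37, ∞}.
(a,b)_11: α=1, u≡1; β=1, v≡6 (mod 11); (1|11)=+1, (6|11)=-1; sign (−1)^1·+1^1·-1^1 = +1.
(a,b)_37: α=-5, u≡26; β=-3, v≡4 (mod 37); (26|37)=+1, (4|37)=+1; sign (−1)^0·+1^-3·+1^-5 = +1.
(a,b)_3: α=12, u≡1; β=8, v≡1 (mod 3); (1|3)=+1, (1|3)=+1; sign (−1)^0·+1^8·+1^12 = +1.
(a,b)_7: α=3, u≡6; β=2, v≡3 (mod 7); (6|7)=-1, (3|7)=-1; sign (−1)^0·-1^2·-1^3 = -1.
(a,b)_13: α=12, u≡9; β=8, v≡12 (mod 13); (9|13)=+1, (12|13)=+1; sign (−1)^0·+1^8·+1^12 = +1.
(a,b)_29: α=3, u≡3; β=2, v≡6 (mod 29); (3|29)=-1, (6|29)=+1; sign (−1)^0·-1^2·+1^3 = +1.
(a,b)_∞: sgn(-165242)=−, sgn(-407)=−, so -1.
(a,b)_19: α=-6, u≡11; β=-4, v≡17 (mod 19); (11|19)=+1, (17|19)=+1; sign (−1)^0·+1^-4·+1^-6 = +1.
(a,b)_5: α=0, u≡2; β=4, v≡2 (mod 5); (2|5)=-1, (2|5)=-1; sign (−1)^0·-1^4·-1^0 = +1.
(a,b)_2: α=3, β=-4; u≡3, v≡1 (mod 8); ε(u)ε(v)=1·0, αω(v)=3·0, βω(u)=-4·1; sum ≡ 0  ⇒  +1.
(-165242, -407 / ℚ) ramifies at {7, ∞}: a division algebra.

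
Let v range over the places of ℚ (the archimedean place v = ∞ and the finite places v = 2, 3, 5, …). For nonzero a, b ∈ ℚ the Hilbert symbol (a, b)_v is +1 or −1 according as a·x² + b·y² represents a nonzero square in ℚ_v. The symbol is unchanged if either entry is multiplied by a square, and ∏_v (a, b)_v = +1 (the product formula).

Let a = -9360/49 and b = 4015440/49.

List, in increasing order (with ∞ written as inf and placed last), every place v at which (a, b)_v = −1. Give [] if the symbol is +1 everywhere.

[]

(a, b) ≡ (-65, 165) mod (ℚ^×)²; places V = {2, 3, 5, 7, 11, 13, ∞}.
(a,b)_13: α=1, u≡6; β=2, v≡10 (mod 13); (6|13)=-1, (10|13)=+1; sign (−1)^0·-1^2·+1^1 = +1.
(a,b)_∞: sgn(-65)=−, sgn(165)=+, so +1.
(a,b)_7: α=-2, u≡6; β=-2, v≡2 (mod 7); (6|7)=-1, (2|7)=+1; sign (−1)^0·-1^-2·+1^-2 = +1.
(a,b)_11: α=0, u≡9; β=1, v≡1 (mod 11); (9|11)=+1, (1|11)=+1; sign (−1)^0·+1^1·+1^0 = +1.
(a,b)_5: α=1, u≡2; β=1, v≡2 (mod 5); (2|5)=-1, (2|5)=-1; sign (−1)^0·-1^1·-1^1 = +1.
(a,b)_3: α=2, u≡1; β=3, v≡1 (mod 3); (1|3)=+1, (1|3)=+1; sign (−1)^0·+1^3·+1^2 = +1.
(a,b)_2: α=4, β=4; u≡7, v≡5 (mod 8); ε(u)ε(v)=1·0, αω(v)=4·1, βω(u)=4·0; sum ≡ 0  ⇒  +1.
Ram(a, b) = ∅: the form -65·x² + 165·y² − z² is isotropic over every ℚ_v, so by Hasse–Minkowski it is isotropic over ℚ.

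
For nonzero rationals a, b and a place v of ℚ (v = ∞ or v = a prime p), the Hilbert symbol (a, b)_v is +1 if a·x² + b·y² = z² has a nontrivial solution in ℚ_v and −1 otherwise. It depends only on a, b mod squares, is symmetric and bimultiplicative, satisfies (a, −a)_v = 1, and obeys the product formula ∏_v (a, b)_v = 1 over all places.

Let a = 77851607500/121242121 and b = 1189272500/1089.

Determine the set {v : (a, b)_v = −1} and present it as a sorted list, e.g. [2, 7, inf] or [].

[23, 37]

(a, b) ≡ (43, 475709) mod (ℚ^×)²; places V = {2, 3, 5, 7, 11, 13, 23, 37, 43, ∞}.
(a,b)_23: α=2, u≡7; β=1, v≡12 (mod 23); (7|23)=-1, (12|23)=+1; sign (−1)^0·-1^1·+1^2 = -1.
(a,b)_13: α=-2, u≡1; β=1, v≡7 (mod 13); (1|13)=+1, (7|13)=-1; sign (−1)^0·+1^1·-1^-2 = +1.
(a,b)_7: α=-2, u≡4; β=0, v≡6 (mod 7); (4|7)=+1, (6|7)=-1; sign (−1)^0·+1^0·-1^-2 = +1.
(a,b)_11: α=-4, u≡2; β=-2, v≡1 (mod 11); (2|11)=-1, (1|11)=+1; sign (−1)^0·-1^-2·+1^-4 = +1.
(a,b)_43: α=1, u≡11; β=1, v≡42 (mod 43); (11|43)=+1, (42|43)=-1; sign (−1)^1·+1^1·-1^1 = +1.
(a,b)_2: α=2, β=2; u≡3, v≡5 (mod 8); ε(u)ε(v)=1·0, αω(v)=2·1, βω(u)=2·1; sum ≡ 0  ⇒  +1.
(a,b)_37: α=2, u≡18; β=1, v≡19 (mod 37); (18|37)=-1, (19|37)=-1; sign (−1)^0·-1^1·-1^2 = -1.
(a,b)_5: α=4, u≡2; β=4, v≡4 (mod 5); (2|5)=-1, (4|5)=+1; sign (−1)^0·-1^4·+1^4 = +1.
(a,b)_3: α=0, u≡1; β=-2, v≡2 (mod 3); (1|3)=+1, (2|3)=-1; sign (−1)^0·+1^-2·-1^0 = +1.
(a,b)_∞: sgn(43)=+, sgn(475709)=+, so +1.
(43, 475709 / ℚ) ramifies at {23, 37}: a division algebra.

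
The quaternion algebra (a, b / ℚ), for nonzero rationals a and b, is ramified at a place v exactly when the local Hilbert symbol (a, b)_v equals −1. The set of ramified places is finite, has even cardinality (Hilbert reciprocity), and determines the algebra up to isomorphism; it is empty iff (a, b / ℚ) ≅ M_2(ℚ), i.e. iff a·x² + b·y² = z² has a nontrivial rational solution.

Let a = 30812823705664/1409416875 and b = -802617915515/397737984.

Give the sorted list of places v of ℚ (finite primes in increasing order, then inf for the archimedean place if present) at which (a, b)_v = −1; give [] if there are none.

[3, 5, 7, 13]

(a, b) ≡ (5187, -25935) mod (ℚ^×)²; places V = {2, 3, 5, 7, 11, 13, 17, 19, 37, 41, 53, ∞}.
(a,b)_∞: sgn(5187)=+, sgn(-25935)=−, so +1.
(a,b)_2: α=6, β=-16; u≡3, v≡1 (mod 8); ε(u)ε(v)=1·0, αω(v)=6·0, βω(u)=-16·1; sum ≡ 0  ⇒  +1.
(a,b)_13: α=1, u≡9; β=3, v≡7 (mod 13); (9|13)=+1, (7|13)=-1; sign (−1)^0·+1^3·-1^1 = -1.
(a,b)_7: α=1, u≡5; β=-1, v≡5 (mod 7); (5|7)=-1, (5|7)=-1; sign (−1)^1·-1^-1·-1^1 = -1.
(a,b)_19: α=1, u≡6; β=1, v≡14 (mod 19); (6|19)=+1, (14|19)=-1; sign (−1)^1·+1^1·-1^1 = +1.
(a,b)_3: α=-3, u≡1; β=-1, v≡1 (mod 3); (1|3)=+1, (1|3)=+1; sign (−1)^1·+1^-1·+1^-3 = -1.
(a,b)_11: α=2, u≡2; β=0, v≡4 (mod 11); (2|11)=-1, (4|11)=+1; sign (−1)^0·-1^0·+1^2 = +1.
(a,b)_37: α=2, u≡21; β=2, v≡24 (mod 37); (21|37)=+1, (24|37)=-1; sign (−1)^0·+1^2·-1^2 = +1.
(a,b)_17: α=-4, u≡1; β=-2, v≡14 (mod 17); (1|17)=+1, (14|17)=-1; sign (−1)^0·+1^-2·-1^-4 = +1.
(a,b)_41: α=2, u≡1; β=0, v≡39 (mod 41); (1|41)=+1, (39|41)=+1; sign (−1)^0·+1^0·+1^2 = +1.
(a,b)_53: α=0, u≡28; β=2, v≡12 (mod 53); (28|53)=+1, (12|53)=-1; sign (−1)^0·+1^2·-1^0 = +1.
(a,b)_5: α=-4, u≡2; β=1, v≡3 (mod 5); (2|5)=-1, (3|5)=-1; sign (−1)^0·-1^1·-1^-4 = -1.
|Ram(5187, -25935)| = 4, even; anisotropic at {3, 5, 7, 13}.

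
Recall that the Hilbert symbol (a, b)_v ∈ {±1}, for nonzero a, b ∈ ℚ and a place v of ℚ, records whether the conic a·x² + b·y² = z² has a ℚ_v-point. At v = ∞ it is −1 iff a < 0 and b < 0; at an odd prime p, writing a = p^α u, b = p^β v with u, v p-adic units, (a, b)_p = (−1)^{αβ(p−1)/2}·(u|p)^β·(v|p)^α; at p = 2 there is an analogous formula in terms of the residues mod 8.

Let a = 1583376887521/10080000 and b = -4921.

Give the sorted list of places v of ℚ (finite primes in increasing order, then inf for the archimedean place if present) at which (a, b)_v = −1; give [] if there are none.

Mod squares: a ≡ 1501423, b ≡ -4921. Check v ∈ {∞, 2, 3, 5, 7, 11, 13, 17, 19, 31, 37}.
v=5: a=5^-4·(≡2), b=5^0·(≡4) mod 5; (2|5)=-1, (4|5)=+1; (−1)^{-4·0·2}·(-1)^0·(+1)^-4 = +1.
v=13: a=13^2·(≡10), b=13^0·(≡6) mod 13; (10|13)=+1, (6|13)=-1; (−1)^{2·0·6}·(+1)^0·(-1)^2 = +1.
v=31: a=31^1·(≡29), b=31^0·(≡8) mod 31; (29|31)=-1, (8|31)=+1; (−1)^{1·0·15}·(-1)^0·(+1)^1 = +1.
v=∞: 1501423 > 0 and -4921 < 0  ⇒  (a,b)_∞ = +1.
v=2: v_2(a)=-8, v_2(b)=0; units ≡ 7, 7 (mod 8); ε·ε+αω+βω = 1·1+-8·0+0·0 ≡ 1  ⇒  (a,b)_2 = -1.
v=11: a=11^3·(≡3), b=11^0·(≡7) mod 11; (3|11)=+1, (7|11)=-1; (−1)^{3·0·5}·(+1)^0·(-1)^3 = -1.
v=3: a=3^-2·(≡1), b=3^0·(≡2) mod 3; (1|3)=+1, (2|3)=-1; (−1)^{-2·0·1}·(+1)^0·(-1)^-2 = +1.
v=19: a=19^2·(≡11), b=19^1·(≡7) mod 19; (11|19)=+1, (7|19)=+1; (−1)^{2·1·9}·(+1)^1·(+1)^2 = +1.
v=37: a=37^1·(≡30), b=37^1·(≡15) mod 37; (30|37)=+1, (15|37)=-1; (−1)^{1·1·18}·(+1)^1·(-1)^1 = -1.
v=7: a=7^-1·(≡1), b=7^1·(≡4) mod 7; (1|7)=+1, (4|7)=+1; (−1)^{-1·1·3}·(+1)^1·(+1)^-1 = -1.
v=17: a=17^1·(≡9), b=17^0·(≡9) mod 17; (9|17)=+1, (9|17)=+1; (−1)^{1·0·8}·(+1)^0·(+1)^1 = +1.
(1501423, -4921 / ℚ) ramifies at {2, 7, 11, 37}: a division algebra.

[2, 7, 11, 37]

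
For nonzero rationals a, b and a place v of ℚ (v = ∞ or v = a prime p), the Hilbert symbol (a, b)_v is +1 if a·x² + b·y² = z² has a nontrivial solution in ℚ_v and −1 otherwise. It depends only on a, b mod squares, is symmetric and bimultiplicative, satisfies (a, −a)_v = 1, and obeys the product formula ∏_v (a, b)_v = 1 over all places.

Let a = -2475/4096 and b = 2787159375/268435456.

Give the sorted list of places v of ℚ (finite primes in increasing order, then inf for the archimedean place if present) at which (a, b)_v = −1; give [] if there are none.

(a, b) ≡ (-11, 455) mod (ℚ^×)²; places V = {2, 3, 5, 7, 11, 13, ∞}.
(a,b)_7: α=0, u≡3; β=1, v≡2 (mod 7); (3|7)=-1, (2|7)=+1; sign (−1)^0·-1^1·+1^0 = -1.
(a,b)_13: α=0, u≡8; β=1, v≡10 (mod 13); (8|13)=-1, (10|13)=+1; sign (−1)^0·-1^1·+1^0 = -1.
(a,b)_5: α=2, u≡1; β=5, v≡1 (mod 5); (1|5)=+1, (1|5)=+1; sign (−1)^0·+1^5·+1^2 = +1.
(a,b)_3: α=2, u≡1; β=4, v≡2 (mod 3); (1|3)=+1, (2|3)=-1; sign (−1)^0·+1^4·-1^2 = +1.
(a,b)_2: α=-12, β=-28; u≡5, v≡7 (mod 8); ε(u)ε(v)=0·1, αω(v)=-12·0, βω(u)=-28·1; sum ≡ 0  ⇒  +1.
(a,b)_∞: sgn(-11)=−, sgn(455)=+, so +1.
(a,b)_11: α=1, u≡7; β=2, v≡4 (mod 11); (7|11)=-1, (4|11)=+1; sign (−1)^0·-1^2·+1^1 = +1.
Ram(-11, 455) = {7, 13}; no ℚ_7-point on the conic.

[7, 13]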